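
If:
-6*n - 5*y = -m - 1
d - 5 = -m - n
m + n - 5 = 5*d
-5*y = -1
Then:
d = 0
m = 30/7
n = 5/7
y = 1/5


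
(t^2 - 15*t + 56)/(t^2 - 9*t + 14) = (t - 8)/(t - 2)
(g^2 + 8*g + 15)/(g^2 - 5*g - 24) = (g + 5)/(g - 8)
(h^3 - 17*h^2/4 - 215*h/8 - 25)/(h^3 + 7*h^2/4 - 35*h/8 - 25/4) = (h - 8)/(h - 2)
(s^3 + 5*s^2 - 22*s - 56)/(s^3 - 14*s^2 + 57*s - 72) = (s^3 + 5*s^2 - 22*s - 56)/(s^3 - 14*s^2 + 57*s - 72)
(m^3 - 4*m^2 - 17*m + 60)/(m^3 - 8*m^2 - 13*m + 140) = (m - 3)/(m - 7)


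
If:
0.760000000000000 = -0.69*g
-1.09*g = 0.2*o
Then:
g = -1.10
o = 6.00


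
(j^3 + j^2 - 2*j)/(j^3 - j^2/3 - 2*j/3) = 3*(j + 2)/(3*j + 2)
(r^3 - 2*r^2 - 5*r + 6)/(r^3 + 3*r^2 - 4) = (r - 3)/(r + 2)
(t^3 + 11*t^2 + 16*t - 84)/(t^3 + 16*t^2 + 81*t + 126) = (t - 2)/(t + 3)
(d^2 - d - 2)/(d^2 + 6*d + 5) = (d - 2)/(d + 5)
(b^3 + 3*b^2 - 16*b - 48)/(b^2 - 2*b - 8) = (b^2 + 7*b + 12)/(b + 2)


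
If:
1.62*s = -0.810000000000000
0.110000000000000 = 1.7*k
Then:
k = 0.06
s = -0.50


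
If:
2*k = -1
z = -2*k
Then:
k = -1/2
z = 1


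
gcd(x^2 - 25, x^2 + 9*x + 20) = x + 5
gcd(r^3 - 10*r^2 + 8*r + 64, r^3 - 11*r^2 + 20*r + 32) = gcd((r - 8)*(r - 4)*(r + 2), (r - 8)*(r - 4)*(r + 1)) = r^2 - 12*r + 32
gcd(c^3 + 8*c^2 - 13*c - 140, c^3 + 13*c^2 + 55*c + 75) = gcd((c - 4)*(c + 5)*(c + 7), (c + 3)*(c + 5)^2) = c + 5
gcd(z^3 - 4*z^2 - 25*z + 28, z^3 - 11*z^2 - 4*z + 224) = z^2 - 3*z - 28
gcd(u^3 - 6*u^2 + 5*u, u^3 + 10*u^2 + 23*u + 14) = 1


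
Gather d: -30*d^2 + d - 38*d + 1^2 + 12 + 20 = -30*d^2 - 37*d + 33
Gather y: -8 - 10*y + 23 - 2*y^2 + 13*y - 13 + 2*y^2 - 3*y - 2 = 0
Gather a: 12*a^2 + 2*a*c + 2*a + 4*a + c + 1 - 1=12*a^2 + a*(2*c + 6) + c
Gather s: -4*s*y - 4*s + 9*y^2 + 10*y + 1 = s*(-4*y - 4) + 9*y^2 + 10*y + 1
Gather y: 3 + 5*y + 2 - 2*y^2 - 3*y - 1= -2*y^2 + 2*y + 4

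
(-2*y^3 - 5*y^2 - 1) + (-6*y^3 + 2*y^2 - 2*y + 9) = -8*y^3 - 3*y^2 - 2*y + 8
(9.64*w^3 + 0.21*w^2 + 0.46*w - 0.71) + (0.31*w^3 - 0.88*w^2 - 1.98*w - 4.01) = 9.95*w^3 - 0.67*w^2 - 1.52*w - 4.72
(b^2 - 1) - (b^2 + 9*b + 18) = -9*b - 19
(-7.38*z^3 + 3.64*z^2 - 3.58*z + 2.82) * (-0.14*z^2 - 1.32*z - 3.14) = 1.0332*z^5 + 9.232*z^4 + 18.8696*z^3 - 7.0988*z^2 + 7.5188*z - 8.8548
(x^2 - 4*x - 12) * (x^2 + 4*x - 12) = x^4 - 40*x^2 + 144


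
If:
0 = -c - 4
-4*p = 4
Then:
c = -4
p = -1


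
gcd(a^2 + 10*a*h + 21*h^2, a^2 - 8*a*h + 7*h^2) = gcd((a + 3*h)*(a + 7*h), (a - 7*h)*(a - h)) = 1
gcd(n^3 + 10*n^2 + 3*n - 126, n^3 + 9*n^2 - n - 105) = n^2 + 4*n - 21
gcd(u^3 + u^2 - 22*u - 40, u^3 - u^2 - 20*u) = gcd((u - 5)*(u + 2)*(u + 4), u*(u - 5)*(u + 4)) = u^2 - u - 20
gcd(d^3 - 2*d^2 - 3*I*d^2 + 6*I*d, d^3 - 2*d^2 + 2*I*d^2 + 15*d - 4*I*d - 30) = d^2 + d*(-2 - 3*I) + 6*I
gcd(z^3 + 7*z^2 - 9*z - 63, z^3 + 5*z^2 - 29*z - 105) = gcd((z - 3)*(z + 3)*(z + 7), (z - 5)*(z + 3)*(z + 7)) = z^2 + 10*z + 21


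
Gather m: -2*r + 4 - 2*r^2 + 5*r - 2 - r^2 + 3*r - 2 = -3*r^2 + 6*r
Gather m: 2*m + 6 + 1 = 2*m + 7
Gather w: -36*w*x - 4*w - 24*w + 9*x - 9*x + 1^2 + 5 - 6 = w*(-36*x - 28)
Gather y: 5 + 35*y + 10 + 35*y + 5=70*y + 20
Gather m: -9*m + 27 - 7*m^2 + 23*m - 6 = -7*m^2 + 14*m + 21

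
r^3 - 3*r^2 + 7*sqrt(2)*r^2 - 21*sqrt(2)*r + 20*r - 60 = (r - 3)*(r + 2*sqrt(2))*(r + 5*sqrt(2))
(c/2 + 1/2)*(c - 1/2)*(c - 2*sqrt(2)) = c^3/2 - sqrt(2)*c^2 + c^2/4 - sqrt(2)*c/2 - c/4 + sqrt(2)/2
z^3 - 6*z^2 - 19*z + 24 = (z - 8)*(z - 1)*(z + 3)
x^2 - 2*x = x*(x - 2)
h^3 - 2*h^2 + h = h*(h - 1)^2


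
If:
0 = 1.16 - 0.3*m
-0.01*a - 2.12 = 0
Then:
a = -212.00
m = 3.87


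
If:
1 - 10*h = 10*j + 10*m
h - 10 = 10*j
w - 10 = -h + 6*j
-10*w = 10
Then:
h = 25/2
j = 1/4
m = -253/20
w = -1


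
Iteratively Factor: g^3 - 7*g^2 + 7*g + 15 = (g + 1)*(g^2 - 8*g + 15) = (g - 5)*(g + 1)*(g - 3)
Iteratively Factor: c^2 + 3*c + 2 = (c + 1)*(c + 2)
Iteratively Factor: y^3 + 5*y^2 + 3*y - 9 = (y + 3)*(y^2 + 2*y - 3) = (y - 1)*(y + 3)*(y + 3)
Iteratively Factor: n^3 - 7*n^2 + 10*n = (n)*(n^2 - 7*n + 10) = n*(n - 5)*(n - 2)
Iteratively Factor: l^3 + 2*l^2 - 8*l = (l + 4)*(l^2 - 2*l) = (l - 2)*(l + 4)*(l)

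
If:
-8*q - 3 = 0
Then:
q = -3/8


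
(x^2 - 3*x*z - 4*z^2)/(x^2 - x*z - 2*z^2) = (x - 4*z)/(x - 2*z)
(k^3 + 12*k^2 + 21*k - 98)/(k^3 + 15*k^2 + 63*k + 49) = (k - 2)/(k + 1)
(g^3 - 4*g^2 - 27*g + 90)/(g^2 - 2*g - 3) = (g^2 - g - 30)/(g + 1)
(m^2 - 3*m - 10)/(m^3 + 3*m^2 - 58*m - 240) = (m^2 - 3*m - 10)/(m^3 + 3*m^2 - 58*m - 240)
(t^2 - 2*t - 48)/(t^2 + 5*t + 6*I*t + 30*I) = (t^2 - 2*t - 48)/(t^2 + t*(5 + 6*I) + 30*I)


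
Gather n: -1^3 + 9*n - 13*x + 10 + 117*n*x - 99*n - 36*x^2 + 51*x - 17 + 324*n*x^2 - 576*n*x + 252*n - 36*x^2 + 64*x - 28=n*(324*x^2 - 459*x + 162) - 72*x^2 + 102*x - 36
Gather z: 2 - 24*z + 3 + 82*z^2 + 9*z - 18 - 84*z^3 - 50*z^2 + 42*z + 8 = -84*z^3 + 32*z^2 + 27*z - 5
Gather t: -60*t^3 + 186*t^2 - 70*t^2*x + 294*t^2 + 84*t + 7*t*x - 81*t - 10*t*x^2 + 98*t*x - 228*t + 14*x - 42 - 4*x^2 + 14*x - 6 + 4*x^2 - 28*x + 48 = -60*t^3 + t^2*(480 - 70*x) + t*(-10*x^2 + 105*x - 225)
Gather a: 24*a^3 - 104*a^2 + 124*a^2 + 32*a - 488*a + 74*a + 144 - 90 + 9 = 24*a^3 + 20*a^2 - 382*a + 63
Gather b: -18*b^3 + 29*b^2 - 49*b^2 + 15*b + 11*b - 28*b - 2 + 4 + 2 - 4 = -18*b^3 - 20*b^2 - 2*b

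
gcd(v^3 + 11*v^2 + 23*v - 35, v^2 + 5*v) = v + 5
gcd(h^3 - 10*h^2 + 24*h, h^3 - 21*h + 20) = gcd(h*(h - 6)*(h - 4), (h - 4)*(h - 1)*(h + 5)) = h - 4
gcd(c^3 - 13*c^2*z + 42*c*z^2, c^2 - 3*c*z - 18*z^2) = -c + 6*z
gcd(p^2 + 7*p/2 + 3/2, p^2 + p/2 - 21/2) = 1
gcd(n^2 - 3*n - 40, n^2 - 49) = 1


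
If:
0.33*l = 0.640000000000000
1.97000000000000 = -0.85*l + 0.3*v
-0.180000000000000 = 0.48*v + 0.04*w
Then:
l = 1.94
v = 12.06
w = -149.24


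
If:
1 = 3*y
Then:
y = 1/3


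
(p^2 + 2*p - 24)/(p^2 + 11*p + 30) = (p - 4)/(p + 5)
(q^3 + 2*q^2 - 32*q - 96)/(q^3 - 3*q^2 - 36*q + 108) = (q^2 + 8*q + 16)/(q^2 + 3*q - 18)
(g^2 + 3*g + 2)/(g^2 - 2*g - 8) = (g + 1)/(g - 4)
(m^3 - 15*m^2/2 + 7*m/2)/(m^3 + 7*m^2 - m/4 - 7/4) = 2*m*(m - 7)/(2*m^2 + 15*m + 7)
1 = 1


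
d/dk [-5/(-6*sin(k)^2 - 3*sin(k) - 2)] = -15*(4*sin(k) + 1)*cos(k)/(6*sin(k)^2 + 3*sin(k) + 2)^2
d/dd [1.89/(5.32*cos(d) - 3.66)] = 10.0548*sin(d)/(5.32*cos(d) - 3.66)^2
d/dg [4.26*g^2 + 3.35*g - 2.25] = 8.52*g + 3.35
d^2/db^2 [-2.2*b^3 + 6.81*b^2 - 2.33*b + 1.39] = 13.62 - 13.2*b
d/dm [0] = 0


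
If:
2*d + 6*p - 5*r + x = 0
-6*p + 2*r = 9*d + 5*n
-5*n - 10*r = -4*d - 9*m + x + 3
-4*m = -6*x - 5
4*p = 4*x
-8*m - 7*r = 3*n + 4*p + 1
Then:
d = -17831/19942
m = 4387/9971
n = 36135/19942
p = -10769/19942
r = -22209/19942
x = -10769/19942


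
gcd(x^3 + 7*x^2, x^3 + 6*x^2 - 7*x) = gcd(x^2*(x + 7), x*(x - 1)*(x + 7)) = x^2 + 7*x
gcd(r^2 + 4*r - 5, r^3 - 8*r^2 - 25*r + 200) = r + 5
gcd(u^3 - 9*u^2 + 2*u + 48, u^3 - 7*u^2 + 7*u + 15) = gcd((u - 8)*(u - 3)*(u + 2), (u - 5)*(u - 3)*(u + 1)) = u - 3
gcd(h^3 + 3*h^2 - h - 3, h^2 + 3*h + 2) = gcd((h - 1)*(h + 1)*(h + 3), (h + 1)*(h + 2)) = h + 1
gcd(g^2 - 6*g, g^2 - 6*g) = g^2 - 6*g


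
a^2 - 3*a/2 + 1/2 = (a - 1)*(a - 1/2)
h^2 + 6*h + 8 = (h + 2)*(h + 4)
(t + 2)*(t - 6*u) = t^2 - 6*t*u + 2*t - 12*u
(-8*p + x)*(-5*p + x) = 40*p^2 - 13*p*x + x^2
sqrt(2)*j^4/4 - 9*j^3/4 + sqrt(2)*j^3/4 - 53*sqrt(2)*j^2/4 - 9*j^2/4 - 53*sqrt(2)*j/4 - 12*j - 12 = (j/2 + 1/2)*(j - 8*sqrt(2))*(j + 3*sqrt(2))*(sqrt(2)*j/2 + 1/2)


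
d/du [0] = 0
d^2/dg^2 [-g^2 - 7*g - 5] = -2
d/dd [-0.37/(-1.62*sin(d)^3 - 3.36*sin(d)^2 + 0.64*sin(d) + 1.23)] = (-1.7982*sin(d)^2 - 2.4864*sin(d) + 0.2368)*cos(d)/(1.62*sin(d)^3 + 3.36*sin(d)^2 - 0.64*sin(d) - 1.23)^2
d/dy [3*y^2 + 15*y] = 6*y + 15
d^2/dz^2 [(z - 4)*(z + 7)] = 2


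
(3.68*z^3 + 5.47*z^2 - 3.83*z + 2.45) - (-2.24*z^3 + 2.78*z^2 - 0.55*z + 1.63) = 5.92*z^3 + 2.69*z^2 - 3.28*z + 0.82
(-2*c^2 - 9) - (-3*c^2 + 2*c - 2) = c^2 - 2*c - 7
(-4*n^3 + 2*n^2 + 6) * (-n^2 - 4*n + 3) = 4*n^5 + 14*n^4 - 20*n^3 - 24*n + 18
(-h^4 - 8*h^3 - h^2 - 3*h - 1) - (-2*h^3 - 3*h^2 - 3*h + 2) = -h^4 - 6*h^3 + 2*h^2 - 3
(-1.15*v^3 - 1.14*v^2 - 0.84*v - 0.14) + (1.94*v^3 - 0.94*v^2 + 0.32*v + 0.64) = 0.79*v^3 - 2.08*v^2 - 0.52*v + 0.5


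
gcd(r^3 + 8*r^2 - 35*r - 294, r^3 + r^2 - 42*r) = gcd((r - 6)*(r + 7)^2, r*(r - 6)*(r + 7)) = r^2 + r - 42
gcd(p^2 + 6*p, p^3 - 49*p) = p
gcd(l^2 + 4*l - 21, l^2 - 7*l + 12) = l - 3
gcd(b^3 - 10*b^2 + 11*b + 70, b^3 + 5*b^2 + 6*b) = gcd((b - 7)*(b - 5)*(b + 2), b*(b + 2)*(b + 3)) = b + 2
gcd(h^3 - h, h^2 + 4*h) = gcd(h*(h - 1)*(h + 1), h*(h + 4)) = h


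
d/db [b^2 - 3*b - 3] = 2*b - 3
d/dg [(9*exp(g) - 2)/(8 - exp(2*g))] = (9*exp(2*g) - 4*exp(g) + 72)*exp(g)/(exp(4*g) - 16*exp(2*g) + 64)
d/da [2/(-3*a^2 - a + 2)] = 2*(6*a + 1)/(3*a^2 + a - 2)^2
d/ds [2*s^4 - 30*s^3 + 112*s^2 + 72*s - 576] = 8*s^3 - 90*s^2 + 224*s + 72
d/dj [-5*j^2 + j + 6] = 1 - 10*j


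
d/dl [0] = 0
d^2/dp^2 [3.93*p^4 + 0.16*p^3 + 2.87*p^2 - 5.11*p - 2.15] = 47.16*p^2 + 0.96*p + 5.74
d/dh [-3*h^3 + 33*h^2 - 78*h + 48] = -9*h^2 + 66*h - 78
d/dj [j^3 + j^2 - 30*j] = 3*j^2 + 2*j - 30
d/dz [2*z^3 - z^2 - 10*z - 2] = 6*z^2 - 2*z - 10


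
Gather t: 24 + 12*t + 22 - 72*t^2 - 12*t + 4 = 50 - 72*t^2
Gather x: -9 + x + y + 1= x + y - 8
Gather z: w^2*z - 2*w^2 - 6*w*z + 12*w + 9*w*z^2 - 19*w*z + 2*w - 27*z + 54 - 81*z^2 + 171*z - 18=-2*w^2 + 14*w + z^2*(9*w - 81) + z*(w^2 - 25*w + 144) + 36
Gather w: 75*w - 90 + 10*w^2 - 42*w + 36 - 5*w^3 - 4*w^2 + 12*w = -5*w^3 + 6*w^2 + 45*w - 54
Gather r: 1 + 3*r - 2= 3*r - 1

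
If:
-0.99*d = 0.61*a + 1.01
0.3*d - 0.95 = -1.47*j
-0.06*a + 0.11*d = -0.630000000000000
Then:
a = 4.05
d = -3.52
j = 1.36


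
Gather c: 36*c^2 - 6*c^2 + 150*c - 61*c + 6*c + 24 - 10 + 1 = 30*c^2 + 95*c + 15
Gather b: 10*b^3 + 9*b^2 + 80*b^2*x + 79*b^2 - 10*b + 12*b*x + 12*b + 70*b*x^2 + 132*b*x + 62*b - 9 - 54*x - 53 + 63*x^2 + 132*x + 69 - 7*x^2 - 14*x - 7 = 10*b^3 + b^2*(80*x + 88) + b*(70*x^2 + 144*x + 64) + 56*x^2 + 64*x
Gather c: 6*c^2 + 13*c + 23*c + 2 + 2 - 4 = 6*c^2 + 36*c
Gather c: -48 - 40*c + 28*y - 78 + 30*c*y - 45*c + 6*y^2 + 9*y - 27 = c*(30*y - 85) + 6*y^2 + 37*y - 153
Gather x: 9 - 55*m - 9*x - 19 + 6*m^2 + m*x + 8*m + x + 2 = 6*m^2 - 47*m + x*(m - 8) - 8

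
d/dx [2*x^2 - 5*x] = 4*x - 5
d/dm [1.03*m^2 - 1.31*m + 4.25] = 2.06*m - 1.31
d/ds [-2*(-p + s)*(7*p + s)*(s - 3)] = 14*p^2 - 24*p*s + 36*p - 6*s^2 + 12*s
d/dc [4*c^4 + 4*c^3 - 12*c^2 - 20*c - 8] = 16*c^3 + 12*c^2 - 24*c - 20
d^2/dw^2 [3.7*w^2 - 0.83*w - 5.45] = 7.40000000000000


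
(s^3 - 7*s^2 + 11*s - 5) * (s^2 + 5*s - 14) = s^5 - 2*s^4 - 38*s^3 + 148*s^2 - 179*s + 70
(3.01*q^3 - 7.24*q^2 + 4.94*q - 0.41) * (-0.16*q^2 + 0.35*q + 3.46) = -0.4816*q^5 + 2.2119*q^4 + 7.0902*q^3 - 23.2558*q^2 + 16.9489*q - 1.4186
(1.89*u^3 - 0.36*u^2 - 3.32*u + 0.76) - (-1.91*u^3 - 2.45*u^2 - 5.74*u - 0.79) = 3.8*u^3 + 2.09*u^2 + 2.42*u + 1.55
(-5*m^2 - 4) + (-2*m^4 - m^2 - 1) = -2*m^4 - 6*m^2 - 5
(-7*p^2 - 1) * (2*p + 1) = -14*p^3 - 7*p^2 - 2*p - 1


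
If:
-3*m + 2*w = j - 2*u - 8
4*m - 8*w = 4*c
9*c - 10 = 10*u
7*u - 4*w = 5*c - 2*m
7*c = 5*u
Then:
No Solution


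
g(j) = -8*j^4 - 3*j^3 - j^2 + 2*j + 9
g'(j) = -32*j^3 - 9*j^2 - 2*j + 2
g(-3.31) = -860.07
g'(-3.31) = 1070.49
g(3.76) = -1756.06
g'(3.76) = -1833.79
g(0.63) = 7.85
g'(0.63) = -10.83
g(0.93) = 1.60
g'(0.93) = -33.38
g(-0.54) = 7.42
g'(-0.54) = 5.49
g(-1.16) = -4.47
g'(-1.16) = 42.16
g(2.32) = -260.97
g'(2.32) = -450.67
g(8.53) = -44261.84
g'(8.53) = -20530.72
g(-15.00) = -395121.00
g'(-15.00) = 106007.00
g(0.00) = 9.00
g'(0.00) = 2.00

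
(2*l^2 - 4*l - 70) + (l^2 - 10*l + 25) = 3*l^2 - 14*l - 45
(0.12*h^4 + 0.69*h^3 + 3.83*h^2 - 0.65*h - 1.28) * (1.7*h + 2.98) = 0.204*h^5 + 1.5306*h^4 + 8.5672*h^3 + 10.3084*h^2 - 4.113*h - 3.8144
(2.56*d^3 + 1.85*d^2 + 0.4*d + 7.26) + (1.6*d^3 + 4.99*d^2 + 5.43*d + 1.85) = 4.16*d^3 + 6.84*d^2 + 5.83*d + 9.11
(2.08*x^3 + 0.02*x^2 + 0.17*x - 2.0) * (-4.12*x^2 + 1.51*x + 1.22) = -8.5696*x^5 + 3.0584*x^4 + 1.8674*x^3 + 8.5211*x^2 - 2.8126*x - 2.44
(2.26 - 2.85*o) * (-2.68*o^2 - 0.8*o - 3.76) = 7.638*o^3 - 3.7768*o^2 + 8.908*o - 8.4976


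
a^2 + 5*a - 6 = (a - 1)*(a + 6)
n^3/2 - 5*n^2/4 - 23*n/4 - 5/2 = (n/2 + 1)*(n - 5)*(n + 1/2)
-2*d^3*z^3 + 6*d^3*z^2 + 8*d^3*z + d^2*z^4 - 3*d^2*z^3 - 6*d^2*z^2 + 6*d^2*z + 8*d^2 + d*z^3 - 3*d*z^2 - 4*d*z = (-2*d + z)*(z - 4)*(d*z + 1)*(d*z + d)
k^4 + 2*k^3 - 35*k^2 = k^2*(k - 5)*(k + 7)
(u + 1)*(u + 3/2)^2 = u^3 + 4*u^2 + 21*u/4 + 9/4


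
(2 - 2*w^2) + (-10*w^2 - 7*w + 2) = -12*w^2 - 7*w + 4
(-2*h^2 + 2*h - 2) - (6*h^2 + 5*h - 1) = -8*h^2 - 3*h - 1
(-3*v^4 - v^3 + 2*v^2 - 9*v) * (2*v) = -6*v^5 - 2*v^4 + 4*v^3 - 18*v^2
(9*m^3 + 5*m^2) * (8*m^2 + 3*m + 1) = 72*m^5 + 67*m^4 + 24*m^3 + 5*m^2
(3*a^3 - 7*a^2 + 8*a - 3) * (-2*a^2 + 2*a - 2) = -6*a^5 + 20*a^4 - 36*a^3 + 36*a^2 - 22*a + 6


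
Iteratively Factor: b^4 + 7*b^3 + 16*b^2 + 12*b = (b + 2)*(b^3 + 5*b^2 + 6*b) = (b + 2)^2*(b^2 + 3*b) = b*(b + 2)^2*(b + 3)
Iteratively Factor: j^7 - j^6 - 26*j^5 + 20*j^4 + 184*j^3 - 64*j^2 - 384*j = (j - 2)*(j^6 + j^5 - 24*j^4 - 28*j^3 + 128*j^2 + 192*j) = (j - 2)*(j + 2)*(j^5 - j^4 - 22*j^3 + 16*j^2 + 96*j) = (j - 2)*(j + 2)^2*(j^4 - 3*j^3 - 16*j^2 + 48*j) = (j - 3)*(j - 2)*(j + 2)^2*(j^3 - 16*j) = j*(j - 3)*(j - 2)*(j + 2)^2*(j^2 - 16) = j*(j - 3)*(j - 2)*(j + 2)^2*(j + 4)*(j - 4)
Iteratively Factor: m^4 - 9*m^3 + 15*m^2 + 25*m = (m - 5)*(m^3 - 4*m^2 - 5*m) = (m - 5)*(m + 1)*(m^2 - 5*m) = m*(m - 5)*(m + 1)*(m - 5)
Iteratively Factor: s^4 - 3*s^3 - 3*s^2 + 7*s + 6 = (s + 1)*(s^3 - 4*s^2 + s + 6) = (s - 3)*(s + 1)*(s^2 - s - 2) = (s - 3)*(s + 1)^2*(s - 2)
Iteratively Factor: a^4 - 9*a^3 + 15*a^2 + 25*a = (a + 1)*(a^3 - 10*a^2 + 25*a) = a*(a + 1)*(a^2 - 10*a + 25) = a*(a - 5)*(a + 1)*(a - 5)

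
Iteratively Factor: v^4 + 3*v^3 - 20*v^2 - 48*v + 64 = (v + 4)*(v^3 - v^2 - 16*v + 16) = (v + 4)^2*(v^2 - 5*v + 4) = (v - 4)*(v + 4)^2*(v - 1)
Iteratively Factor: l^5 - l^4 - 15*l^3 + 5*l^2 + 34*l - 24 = (l - 1)*(l^4 - 15*l^2 - 10*l + 24) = (l - 1)^2*(l^3 + l^2 - 14*l - 24) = (l - 1)^2*(l + 2)*(l^2 - l - 12) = (l - 1)^2*(l + 2)*(l + 3)*(l - 4)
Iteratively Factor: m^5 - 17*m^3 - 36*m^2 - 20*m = (m + 1)*(m^4 - m^3 - 16*m^2 - 20*m) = (m + 1)*(m + 2)*(m^3 - 3*m^2 - 10*m) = m*(m + 1)*(m + 2)*(m^2 - 3*m - 10) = m*(m - 5)*(m + 1)*(m + 2)*(m + 2)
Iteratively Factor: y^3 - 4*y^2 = (y)*(y^2 - 4*y) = y*(y - 4)*(y)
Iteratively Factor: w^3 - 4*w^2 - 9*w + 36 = (w - 4)*(w^2 - 9) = (w - 4)*(w - 3)*(w + 3)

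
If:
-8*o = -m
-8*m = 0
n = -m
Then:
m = 0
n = 0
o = 0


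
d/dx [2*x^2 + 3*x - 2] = 4*x + 3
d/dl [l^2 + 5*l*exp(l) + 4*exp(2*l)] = 5*l*exp(l) + 2*l + 8*exp(2*l) + 5*exp(l)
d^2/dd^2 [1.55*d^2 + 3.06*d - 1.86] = 3.10000000000000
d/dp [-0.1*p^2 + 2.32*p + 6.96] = 2.32 - 0.2*p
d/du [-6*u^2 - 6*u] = -12*u - 6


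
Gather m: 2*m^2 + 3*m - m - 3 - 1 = 2*m^2 + 2*m - 4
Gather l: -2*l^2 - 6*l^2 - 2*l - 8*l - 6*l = -8*l^2 - 16*l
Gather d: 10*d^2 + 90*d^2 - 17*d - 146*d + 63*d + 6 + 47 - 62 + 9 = 100*d^2 - 100*d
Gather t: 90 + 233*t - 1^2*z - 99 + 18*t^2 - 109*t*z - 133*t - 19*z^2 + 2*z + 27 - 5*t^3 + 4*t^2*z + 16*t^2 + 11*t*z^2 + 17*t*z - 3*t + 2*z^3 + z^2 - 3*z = -5*t^3 + t^2*(4*z + 34) + t*(11*z^2 - 92*z + 97) + 2*z^3 - 18*z^2 - 2*z + 18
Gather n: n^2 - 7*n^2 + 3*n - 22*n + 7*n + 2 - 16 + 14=-6*n^2 - 12*n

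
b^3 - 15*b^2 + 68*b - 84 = (b - 7)*(b - 6)*(b - 2)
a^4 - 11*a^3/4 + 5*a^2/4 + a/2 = a*(a - 2)*(a - 1)*(a + 1/4)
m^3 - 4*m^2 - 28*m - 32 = (m - 8)*(m + 2)^2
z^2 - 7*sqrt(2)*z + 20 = (z - 5*sqrt(2))*(z - 2*sqrt(2))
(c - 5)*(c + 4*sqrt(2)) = c^2 - 5*c + 4*sqrt(2)*c - 20*sqrt(2)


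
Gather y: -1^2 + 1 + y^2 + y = y^2 + y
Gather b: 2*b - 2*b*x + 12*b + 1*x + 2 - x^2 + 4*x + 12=b*(14 - 2*x) - x^2 + 5*x + 14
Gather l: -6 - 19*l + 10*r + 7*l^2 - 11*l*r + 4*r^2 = 7*l^2 + l*(-11*r - 19) + 4*r^2 + 10*r - 6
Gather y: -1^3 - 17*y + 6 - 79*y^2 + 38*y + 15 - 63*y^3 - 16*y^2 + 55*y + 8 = -63*y^3 - 95*y^2 + 76*y + 28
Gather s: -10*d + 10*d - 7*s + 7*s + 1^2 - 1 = 0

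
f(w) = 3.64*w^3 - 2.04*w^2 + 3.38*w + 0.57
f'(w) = 10.92*w^2 - 4.08*w + 3.38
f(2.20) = 36.89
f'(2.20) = 47.26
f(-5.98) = -871.00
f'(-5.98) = 418.28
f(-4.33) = -347.82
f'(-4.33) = 225.78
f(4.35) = 276.29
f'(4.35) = 192.27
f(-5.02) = -528.29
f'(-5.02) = 299.05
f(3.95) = 206.42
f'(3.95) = 157.64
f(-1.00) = -8.49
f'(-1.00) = 18.38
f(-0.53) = -2.34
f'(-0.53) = 8.61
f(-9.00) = -2848.65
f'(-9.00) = 924.62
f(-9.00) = -2848.65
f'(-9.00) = 924.62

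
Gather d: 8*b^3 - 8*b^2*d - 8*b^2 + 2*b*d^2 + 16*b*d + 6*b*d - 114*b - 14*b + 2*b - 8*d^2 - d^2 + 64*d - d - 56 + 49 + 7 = 8*b^3 - 8*b^2 - 126*b + d^2*(2*b - 9) + d*(-8*b^2 + 22*b + 63)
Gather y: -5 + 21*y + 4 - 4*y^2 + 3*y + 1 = -4*y^2 + 24*y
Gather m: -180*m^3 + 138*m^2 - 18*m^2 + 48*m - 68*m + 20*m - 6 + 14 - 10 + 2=-180*m^3 + 120*m^2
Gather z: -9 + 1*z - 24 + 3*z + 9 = 4*z - 24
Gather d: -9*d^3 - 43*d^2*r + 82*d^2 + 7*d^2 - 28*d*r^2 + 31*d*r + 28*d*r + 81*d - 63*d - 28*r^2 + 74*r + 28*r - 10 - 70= -9*d^3 + d^2*(89 - 43*r) + d*(-28*r^2 + 59*r + 18) - 28*r^2 + 102*r - 80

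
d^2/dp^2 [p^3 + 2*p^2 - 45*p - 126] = 6*p + 4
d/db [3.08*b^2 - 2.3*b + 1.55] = 6.16*b - 2.3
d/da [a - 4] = 1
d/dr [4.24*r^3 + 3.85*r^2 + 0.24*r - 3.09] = 12.72*r^2 + 7.7*r + 0.24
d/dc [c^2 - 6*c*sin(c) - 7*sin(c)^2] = -6*c*cos(c) + 2*c - 6*sin(c) - 7*sin(2*c)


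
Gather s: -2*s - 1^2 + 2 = 1 - 2*s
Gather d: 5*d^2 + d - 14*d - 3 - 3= 5*d^2 - 13*d - 6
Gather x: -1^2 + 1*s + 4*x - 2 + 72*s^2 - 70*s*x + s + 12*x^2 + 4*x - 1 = 72*s^2 + 2*s + 12*x^2 + x*(8 - 70*s) - 4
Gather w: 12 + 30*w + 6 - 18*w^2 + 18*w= -18*w^2 + 48*w + 18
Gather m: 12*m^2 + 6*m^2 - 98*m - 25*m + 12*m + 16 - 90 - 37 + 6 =18*m^2 - 111*m - 105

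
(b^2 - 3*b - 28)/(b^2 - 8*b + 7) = (b + 4)/(b - 1)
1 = 1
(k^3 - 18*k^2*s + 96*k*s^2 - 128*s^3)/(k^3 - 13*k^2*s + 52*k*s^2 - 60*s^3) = (k^2 - 16*k*s + 64*s^2)/(k^2 - 11*k*s + 30*s^2)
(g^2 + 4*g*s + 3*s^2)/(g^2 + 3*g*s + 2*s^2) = (g + 3*s)/(g + 2*s)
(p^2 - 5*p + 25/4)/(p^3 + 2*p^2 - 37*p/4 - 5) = (2*p - 5)/(2*p^2 + 9*p + 4)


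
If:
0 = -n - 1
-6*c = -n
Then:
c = -1/6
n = -1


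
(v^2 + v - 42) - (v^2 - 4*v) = 5*v - 42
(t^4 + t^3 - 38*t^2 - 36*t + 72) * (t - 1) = t^5 - 39*t^3 + 2*t^2 + 108*t - 72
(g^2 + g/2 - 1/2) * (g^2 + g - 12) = g^4 + 3*g^3/2 - 12*g^2 - 13*g/2 + 6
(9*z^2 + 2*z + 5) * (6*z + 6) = 54*z^3 + 66*z^2 + 42*z + 30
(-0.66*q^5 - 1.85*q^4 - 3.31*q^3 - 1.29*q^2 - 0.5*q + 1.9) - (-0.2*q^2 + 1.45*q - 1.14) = -0.66*q^5 - 1.85*q^4 - 3.31*q^3 - 1.09*q^2 - 1.95*q + 3.04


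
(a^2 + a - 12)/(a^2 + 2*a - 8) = (a - 3)/(a - 2)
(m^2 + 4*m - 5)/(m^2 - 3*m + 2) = (m + 5)/(m - 2)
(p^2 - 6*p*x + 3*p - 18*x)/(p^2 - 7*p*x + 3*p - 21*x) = (-p + 6*x)/(-p + 7*x)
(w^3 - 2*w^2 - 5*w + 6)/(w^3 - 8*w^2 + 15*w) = (w^2 + w - 2)/(w*(w - 5))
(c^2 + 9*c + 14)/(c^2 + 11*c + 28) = (c + 2)/(c + 4)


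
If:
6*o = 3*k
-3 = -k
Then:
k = 3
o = 3/2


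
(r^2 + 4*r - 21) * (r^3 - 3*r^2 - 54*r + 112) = r^5 + r^4 - 87*r^3 - 41*r^2 + 1582*r - 2352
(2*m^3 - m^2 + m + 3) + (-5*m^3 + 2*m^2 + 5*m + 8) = -3*m^3 + m^2 + 6*m + 11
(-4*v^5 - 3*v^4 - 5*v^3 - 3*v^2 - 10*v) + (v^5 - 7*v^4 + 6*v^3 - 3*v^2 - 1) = -3*v^5 - 10*v^4 + v^3 - 6*v^2 - 10*v - 1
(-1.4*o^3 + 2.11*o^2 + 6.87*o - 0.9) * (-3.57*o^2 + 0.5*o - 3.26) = 4.998*o^5 - 8.2327*o^4 - 18.9069*o^3 - 0.230599999999999*o^2 - 22.8462*o + 2.934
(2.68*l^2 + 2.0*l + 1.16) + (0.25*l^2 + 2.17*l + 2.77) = 2.93*l^2 + 4.17*l + 3.93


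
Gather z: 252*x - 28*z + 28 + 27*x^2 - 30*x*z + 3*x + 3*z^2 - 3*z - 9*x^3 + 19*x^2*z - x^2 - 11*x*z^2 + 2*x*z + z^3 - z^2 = -9*x^3 + 26*x^2 + 255*x + z^3 + z^2*(2 - 11*x) + z*(19*x^2 - 28*x - 31) + 28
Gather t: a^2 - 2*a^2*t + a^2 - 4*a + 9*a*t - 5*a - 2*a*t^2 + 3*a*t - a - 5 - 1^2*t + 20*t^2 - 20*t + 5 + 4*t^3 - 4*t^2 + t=2*a^2 - 10*a + 4*t^3 + t^2*(16 - 2*a) + t*(-2*a^2 + 12*a - 20)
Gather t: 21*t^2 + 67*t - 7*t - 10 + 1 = 21*t^2 + 60*t - 9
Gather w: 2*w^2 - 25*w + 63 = 2*w^2 - 25*w + 63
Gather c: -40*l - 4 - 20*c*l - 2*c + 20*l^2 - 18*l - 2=c*(-20*l - 2) + 20*l^2 - 58*l - 6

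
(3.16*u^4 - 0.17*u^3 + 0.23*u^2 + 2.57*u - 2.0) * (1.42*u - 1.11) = 4.4872*u^5 - 3.749*u^4 + 0.5153*u^3 + 3.3941*u^2 - 5.6927*u + 2.22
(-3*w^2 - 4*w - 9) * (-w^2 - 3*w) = 3*w^4 + 13*w^3 + 21*w^2 + 27*w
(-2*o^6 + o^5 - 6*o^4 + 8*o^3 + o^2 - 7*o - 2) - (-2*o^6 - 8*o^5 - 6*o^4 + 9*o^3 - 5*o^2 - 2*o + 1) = 9*o^5 - o^3 + 6*o^2 - 5*o - 3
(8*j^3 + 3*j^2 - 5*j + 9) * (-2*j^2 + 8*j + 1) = -16*j^5 + 58*j^4 + 42*j^3 - 55*j^2 + 67*j + 9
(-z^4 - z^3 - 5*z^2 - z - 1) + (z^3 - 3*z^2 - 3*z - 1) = -z^4 - 8*z^2 - 4*z - 2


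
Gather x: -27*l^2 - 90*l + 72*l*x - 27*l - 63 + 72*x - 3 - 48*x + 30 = -27*l^2 - 117*l + x*(72*l + 24) - 36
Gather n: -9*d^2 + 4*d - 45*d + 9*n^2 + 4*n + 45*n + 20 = -9*d^2 - 41*d + 9*n^2 + 49*n + 20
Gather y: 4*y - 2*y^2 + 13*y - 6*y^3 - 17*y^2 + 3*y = -6*y^3 - 19*y^2 + 20*y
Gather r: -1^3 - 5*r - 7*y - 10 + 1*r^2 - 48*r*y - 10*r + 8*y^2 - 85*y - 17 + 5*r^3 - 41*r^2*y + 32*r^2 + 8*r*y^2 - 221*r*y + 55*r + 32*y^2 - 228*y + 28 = 5*r^3 + r^2*(33 - 41*y) + r*(8*y^2 - 269*y + 40) + 40*y^2 - 320*y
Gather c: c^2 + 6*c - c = c^2 + 5*c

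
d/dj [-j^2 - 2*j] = -2*j - 2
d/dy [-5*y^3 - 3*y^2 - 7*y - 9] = -15*y^2 - 6*y - 7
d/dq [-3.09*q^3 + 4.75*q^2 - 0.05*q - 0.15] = -9.27*q^2 + 9.5*q - 0.05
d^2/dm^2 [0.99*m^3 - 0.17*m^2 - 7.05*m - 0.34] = 5.94*m - 0.34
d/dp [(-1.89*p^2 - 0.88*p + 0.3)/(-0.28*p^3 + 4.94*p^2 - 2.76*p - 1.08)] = (-0.5292*p^4 - 0.492799999999999*p^3 + 9.8156*p^2 + 1.1184*p + 1.7784)/(0.0784*p^6 - 2.7664*p^5 + 25.9492*p^4 - 26.664*p^3 - 3.0528*p^2 + 5.9616*p + 1.1664)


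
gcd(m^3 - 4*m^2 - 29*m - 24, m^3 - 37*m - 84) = m + 3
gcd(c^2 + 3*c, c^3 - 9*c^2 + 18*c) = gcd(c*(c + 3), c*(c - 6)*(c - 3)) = c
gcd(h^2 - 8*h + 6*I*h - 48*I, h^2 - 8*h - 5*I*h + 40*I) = h - 8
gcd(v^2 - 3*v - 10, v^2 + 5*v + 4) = 1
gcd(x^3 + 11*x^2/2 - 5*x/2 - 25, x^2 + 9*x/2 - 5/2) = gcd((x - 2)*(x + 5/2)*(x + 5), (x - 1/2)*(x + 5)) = x + 5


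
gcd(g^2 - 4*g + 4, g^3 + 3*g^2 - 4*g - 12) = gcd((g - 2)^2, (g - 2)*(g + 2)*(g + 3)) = g - 2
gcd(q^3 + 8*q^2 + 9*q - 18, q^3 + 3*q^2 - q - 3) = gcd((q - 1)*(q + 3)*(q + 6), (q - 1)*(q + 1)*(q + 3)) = q^2 + 2*q - 3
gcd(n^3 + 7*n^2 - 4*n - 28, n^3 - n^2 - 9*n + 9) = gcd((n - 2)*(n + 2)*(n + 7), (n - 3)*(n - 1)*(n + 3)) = 1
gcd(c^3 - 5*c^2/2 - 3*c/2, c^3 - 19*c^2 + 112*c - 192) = c - 3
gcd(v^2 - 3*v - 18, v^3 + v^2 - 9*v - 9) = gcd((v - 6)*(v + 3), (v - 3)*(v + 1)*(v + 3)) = v + 3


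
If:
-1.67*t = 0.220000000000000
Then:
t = -0.13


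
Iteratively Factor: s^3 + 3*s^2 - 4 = (s + 2)*(s^2 + s - 2) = (s - 1)*(s + 2)*(s + 2)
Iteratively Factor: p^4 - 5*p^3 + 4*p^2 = (p)*(p^3 - 5*p^2 + 4*p) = p^2*(p^2 - 5*p + 4) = p^2*(p - 1)*(p - 4)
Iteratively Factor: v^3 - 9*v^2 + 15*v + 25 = (v - 5)*(v^2 - 4*v - 5) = (v - 5)^2*(v + 1)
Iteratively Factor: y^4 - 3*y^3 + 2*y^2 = (y)*(y^3 - 3*y^2 + 2*y) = y*(y - 1)*(y^2 - 2*y) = y^2*(y - 1)*(y - 2)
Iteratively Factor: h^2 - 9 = (h - 3)*(h + 3)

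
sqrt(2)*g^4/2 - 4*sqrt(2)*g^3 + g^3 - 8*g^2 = g^2*(g - 8)*(sqrt(2)*g/2 + 1)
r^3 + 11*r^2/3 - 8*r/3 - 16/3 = (r - 4/3)*(r + 1)*(r + 4)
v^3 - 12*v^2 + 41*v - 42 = (v - 7)*(v - 3)*(v - 2)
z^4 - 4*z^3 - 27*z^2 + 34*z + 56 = (z - 7)*(z - 2)*(z + 1)*(z + 4)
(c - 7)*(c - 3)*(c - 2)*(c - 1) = c^4 - 13*c^3 + 53*c^2 - 83*c + 42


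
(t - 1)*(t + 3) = t^2 + 2*t - 3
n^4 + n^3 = n^3*(n + 1)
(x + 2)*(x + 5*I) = x^2 + 2*x + 5*I*x + 10*I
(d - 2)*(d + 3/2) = d^2 - d/2 - 3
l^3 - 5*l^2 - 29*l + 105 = (l - 7)*(l - 3)*(l + 5)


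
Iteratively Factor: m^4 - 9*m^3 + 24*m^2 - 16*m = (m - 1)*(m^3 - 8*m^2 + 16*m) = m*(m - 1)*(m^2 - 8*m + 16) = m*(m - 4)*(m - 1)*(m - 4)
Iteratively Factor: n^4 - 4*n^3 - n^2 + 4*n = (n + 1)*(n^3 - 5*n^2 + 4*n) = n*(n + 1)*(n^2 - 5*n + 4) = n*(n - 1)*(n + 1)*(n - 4)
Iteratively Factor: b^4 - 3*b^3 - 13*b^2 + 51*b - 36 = (b - 3)*(b^3 - 13*b + 12) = (b - 3)*(b - 1)*(b^2 + b - 12) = (b - 3)*(b - 1)*(b + 4)*(b - 3)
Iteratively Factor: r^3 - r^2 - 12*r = (r)*(r^2 - r - 12) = r*(r + 3)*(r - 4)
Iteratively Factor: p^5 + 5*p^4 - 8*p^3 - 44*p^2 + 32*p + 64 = (p + 4)*(p^4 + p^3 - 12*p^2 + 4*p + 16) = (p + 1)*(p + 4)*(p^3 - 12*p + 16) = (p - 2)*(p + 1)*(p + 4)*(p^2 + 2*p - 8) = (p - 2)^2*(p + 1)*(p + 4)*(p + 4)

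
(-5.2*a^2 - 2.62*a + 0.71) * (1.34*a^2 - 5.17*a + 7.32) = -6.968*a^4 + 23.3732*a^3 - 23.5672*a^2 - 22.8491*a + 5.1972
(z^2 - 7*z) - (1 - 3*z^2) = 4*z^2 - 7*z - 1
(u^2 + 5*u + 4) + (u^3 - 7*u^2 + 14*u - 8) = u^3 - 6*u^2 + 19*u - 4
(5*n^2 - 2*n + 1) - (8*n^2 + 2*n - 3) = -3*n^2 - 4*n + 4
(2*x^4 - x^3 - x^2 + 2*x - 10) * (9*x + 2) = 18*x^5 - 5*x^4 - 11*x^3 + 16*x^2 - 86*x - 20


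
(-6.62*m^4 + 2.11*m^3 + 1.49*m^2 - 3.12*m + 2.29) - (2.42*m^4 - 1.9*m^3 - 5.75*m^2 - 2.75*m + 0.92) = -9.04*m^4 + 4.01*m^3 + 7.24*m^2 - 0.37*m + 1.37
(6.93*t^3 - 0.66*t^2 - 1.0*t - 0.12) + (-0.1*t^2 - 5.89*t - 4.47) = 6.93*t^3 - 0.76*t^2 - 6.89*t - 4.59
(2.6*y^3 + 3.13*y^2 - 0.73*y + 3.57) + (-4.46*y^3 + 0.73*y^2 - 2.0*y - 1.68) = -1.86*y^3 + 3.86*y^2 - 2.73*y + 1.89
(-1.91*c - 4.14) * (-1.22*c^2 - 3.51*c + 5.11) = 2.3302*c^3 + 11.7549*c^2 + 4.7713*c - 21.1554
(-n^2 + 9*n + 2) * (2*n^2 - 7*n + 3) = -2*n^4 + 25*n^3 - 62*n^2 + 13*n + 6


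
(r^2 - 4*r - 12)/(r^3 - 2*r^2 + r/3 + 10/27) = 27*(r^2 - 4*r - 12)/(27*r^3 - 54*r^2 + 9*r + 10)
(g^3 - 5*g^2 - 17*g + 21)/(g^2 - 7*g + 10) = (g^3 - 5*g^2 - 17*g + 21)/(g^2 - 7*g + 10)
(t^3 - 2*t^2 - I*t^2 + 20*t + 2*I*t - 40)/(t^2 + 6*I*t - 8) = (t^2 - t*(2 + 5*I) + 10*I)/(t + 2*I)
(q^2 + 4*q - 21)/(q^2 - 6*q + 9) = (q + 7)/(q - 3)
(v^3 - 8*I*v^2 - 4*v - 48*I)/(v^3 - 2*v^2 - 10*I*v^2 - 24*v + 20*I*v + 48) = (v + 2*I)/(v - 2)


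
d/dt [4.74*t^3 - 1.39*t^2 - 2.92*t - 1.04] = 14.22*t^2 - 2.78*t - 2.92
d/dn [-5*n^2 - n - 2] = -10*n - 1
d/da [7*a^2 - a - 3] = 14*a - 1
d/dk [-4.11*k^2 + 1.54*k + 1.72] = 1.54 - 8.22*k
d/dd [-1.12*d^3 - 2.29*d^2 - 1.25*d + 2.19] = -3.36*d^2 - 4.58*d - 1.25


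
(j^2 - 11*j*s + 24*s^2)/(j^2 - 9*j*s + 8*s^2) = (-j + 3*s)/(-j + s)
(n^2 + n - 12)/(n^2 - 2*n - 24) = (n - 3)/(n - 6)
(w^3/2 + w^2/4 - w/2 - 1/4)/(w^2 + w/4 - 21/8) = 2*(2*w^3 + w^2 - 2*w - 1)/(8*w^2 + 2*w - 21)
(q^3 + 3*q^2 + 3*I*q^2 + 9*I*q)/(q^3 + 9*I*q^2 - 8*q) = (q^2 + 3*q*(1 + I) + 9*I)/(q^2 + 9*I*q - 8)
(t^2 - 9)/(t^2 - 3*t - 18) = (t - 3)/(t - 6)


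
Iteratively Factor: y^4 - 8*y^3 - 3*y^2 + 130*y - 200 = (y - 5)*(y^3 - 3*y^2 - 18*y + 40) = (y - 5)*(y + 4)*(y^2 - 7*y + 10) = (y - 5)*(y - 2)*(y + 4)*(y - 5)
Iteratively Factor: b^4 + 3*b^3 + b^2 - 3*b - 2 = (b + 2)*(b^3 + b^2 - b - 1) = (b + 1)*(b + 2)*(b^2 - 1) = (b - 1)*(b + 1)*(b + 2)*(b + 1)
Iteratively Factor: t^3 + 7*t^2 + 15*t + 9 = (t + 1)*(t^2 + 6*t + 9) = (t + 1)*(t + 3)*(t + 3)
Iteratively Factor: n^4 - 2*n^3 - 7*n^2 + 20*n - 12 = (n + 3)*(n^3 - 5*n^2 + 8*n - 4) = (n - 1)*(n + 3)*(n^2 - 4*n + 4) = (n - 2)*(n - 1)*(n + 3)*(n - 2)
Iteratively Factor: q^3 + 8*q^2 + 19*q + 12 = (q + 1)*(q^2 + 7*q + 12) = (q + 1)*(q + 4)*(q + 3)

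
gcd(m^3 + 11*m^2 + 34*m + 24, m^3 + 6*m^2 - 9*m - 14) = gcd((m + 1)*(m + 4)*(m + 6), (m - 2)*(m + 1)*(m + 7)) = m + 1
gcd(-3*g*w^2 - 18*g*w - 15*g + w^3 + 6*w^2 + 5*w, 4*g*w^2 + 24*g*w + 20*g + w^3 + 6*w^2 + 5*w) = w^2 + 6*w + 5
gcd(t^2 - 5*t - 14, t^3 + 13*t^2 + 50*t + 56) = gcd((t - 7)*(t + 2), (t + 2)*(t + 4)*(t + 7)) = t + 2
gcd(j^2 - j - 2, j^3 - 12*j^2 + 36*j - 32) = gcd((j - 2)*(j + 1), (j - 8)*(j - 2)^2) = j - 2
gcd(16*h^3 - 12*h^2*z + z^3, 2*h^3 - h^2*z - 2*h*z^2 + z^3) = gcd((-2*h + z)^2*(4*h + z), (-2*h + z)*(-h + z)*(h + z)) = -2*h + z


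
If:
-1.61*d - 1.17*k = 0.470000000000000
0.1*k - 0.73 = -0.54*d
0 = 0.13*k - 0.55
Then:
No Solution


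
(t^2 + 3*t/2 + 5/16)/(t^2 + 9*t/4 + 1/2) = (t + 5/4)/(t + 2)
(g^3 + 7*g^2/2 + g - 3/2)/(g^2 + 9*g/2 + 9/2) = (2*g^2 + g - 1)/(2*g + 3)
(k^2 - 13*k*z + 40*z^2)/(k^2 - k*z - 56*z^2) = (k - 5*z)/(k + 7*z)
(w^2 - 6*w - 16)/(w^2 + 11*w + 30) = (w^2 - 6*w - 16)/(w^2 + 11*w + 30)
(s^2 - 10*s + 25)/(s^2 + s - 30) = (s - 5)/(s + 6)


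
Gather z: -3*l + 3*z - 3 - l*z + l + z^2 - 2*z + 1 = -2*l + z^2 + z*(1 - l) - 2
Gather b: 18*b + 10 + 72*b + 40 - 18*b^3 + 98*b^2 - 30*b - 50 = -18*b^3 + 98*b^2 + 60*b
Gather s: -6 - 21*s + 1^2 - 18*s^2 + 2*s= -18*s^2 - 19*s - 5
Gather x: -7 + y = y - 7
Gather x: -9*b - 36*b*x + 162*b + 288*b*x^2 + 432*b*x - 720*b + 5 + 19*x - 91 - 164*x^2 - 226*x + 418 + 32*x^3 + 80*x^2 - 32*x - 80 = -567*b + 32*x^3 + x^2*(288*b - 84) + x*(396*b - 239) + 252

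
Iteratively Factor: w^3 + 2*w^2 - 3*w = (w - 1)*(w^2 + 3*w) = (w - 1)*(w + 3)*(w)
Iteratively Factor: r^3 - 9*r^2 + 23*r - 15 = (r - 5)*(r^2 - 4*r + 3) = (r - 5)*(r - 1)*(r - 3)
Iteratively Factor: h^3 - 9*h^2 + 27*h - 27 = (h - 3)*(h^2 - 6*h + 9) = (h - 3)^2*(h - 3)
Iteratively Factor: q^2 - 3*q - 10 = (q + 2)*(q - 5)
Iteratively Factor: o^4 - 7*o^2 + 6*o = (o - 1)*(o^3 + o^2 - 6*o) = o*(o - 1)*(o^2 + o - 6) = o*(o - 1)*(o + 3)*(o - 2)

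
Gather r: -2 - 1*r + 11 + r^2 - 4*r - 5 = r^2 - 5*r + 4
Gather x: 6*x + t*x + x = x*(t + 7)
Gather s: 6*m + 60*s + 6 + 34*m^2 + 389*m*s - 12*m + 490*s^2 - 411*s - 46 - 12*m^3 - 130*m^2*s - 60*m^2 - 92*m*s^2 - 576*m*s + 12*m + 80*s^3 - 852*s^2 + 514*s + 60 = -12*m^3 - 26*m^2 + 6*m + 80*s^3 + s^2*(-92*m - 362) + s*(-130*m^2 - 187*m + 163) + 20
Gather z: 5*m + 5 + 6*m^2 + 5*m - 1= 6*m^2 + 10*m + 4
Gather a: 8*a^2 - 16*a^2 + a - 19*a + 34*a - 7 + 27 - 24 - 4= -8*a^2 + 16*a - 8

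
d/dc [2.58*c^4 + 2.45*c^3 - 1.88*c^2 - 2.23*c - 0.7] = 10.32*c^3 + 7.35*c^2 - 3.76*c - 2.23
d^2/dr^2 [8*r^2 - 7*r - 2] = 16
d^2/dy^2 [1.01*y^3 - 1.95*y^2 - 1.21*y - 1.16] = 6.06*y - 3.9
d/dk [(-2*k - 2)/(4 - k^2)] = 2*(k^2 - 2*k*(k + 1) - 4)/(k^2 - 4)^2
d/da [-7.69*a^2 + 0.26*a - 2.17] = 0.26 - 15.38*a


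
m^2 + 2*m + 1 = (m + 1)^2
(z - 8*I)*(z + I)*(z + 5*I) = z^3 - 2*I*z^2 + 43*z + 40*I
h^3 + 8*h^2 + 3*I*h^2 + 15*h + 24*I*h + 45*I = (h + 3)*(h + 5)*(h + 3*I)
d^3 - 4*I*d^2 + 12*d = d*(d - 6*I)*(d + 2*I)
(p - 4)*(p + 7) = p^2 + 3*p - 28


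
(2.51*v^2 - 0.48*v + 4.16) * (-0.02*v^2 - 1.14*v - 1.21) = -0.0502*v^4 - 2.8518*v^3 - 2.5731*v^2 - 4.1616*v - 5.0336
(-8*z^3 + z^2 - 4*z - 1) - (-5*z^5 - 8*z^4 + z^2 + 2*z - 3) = 5*z^5 + 8*z^4 - 8*z^3 - 6*z + 2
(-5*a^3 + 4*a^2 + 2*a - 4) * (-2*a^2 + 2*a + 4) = 10*a^5 - 18*a^4 - 16*a^3 + 28*a^2 - 16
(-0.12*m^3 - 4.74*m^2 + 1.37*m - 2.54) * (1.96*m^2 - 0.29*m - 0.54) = -0.2352*m^5 - 9.2556*m^4 + 4.1246*m^3 - 2.8161*m^2 - 0.0032000000000002*m + 1.3716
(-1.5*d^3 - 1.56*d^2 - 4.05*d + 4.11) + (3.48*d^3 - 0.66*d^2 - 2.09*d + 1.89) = 1.98*d^3 - 2.22*d^2 - 6.14*d + 6.0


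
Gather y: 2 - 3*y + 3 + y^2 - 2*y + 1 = y^2 - 5*y + 6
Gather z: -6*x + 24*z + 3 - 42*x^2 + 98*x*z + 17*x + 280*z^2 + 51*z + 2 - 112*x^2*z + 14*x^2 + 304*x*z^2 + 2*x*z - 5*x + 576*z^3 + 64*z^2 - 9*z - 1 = -28*x^2 + 6*x + 576*z^3 + z^2*(304*x + 344) + z*(-112*x^2 + 100*x + 66) + 4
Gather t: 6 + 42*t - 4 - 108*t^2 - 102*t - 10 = -108*t^2 - 60*t - 8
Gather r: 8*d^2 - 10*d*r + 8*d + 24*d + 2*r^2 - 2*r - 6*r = 8*d^2 + 32*d + 2*r^2 + r*(-10*d - 8)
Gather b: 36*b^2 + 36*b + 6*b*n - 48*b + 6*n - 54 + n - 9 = 36*b^2 + b*(6*n - 12) + 7*n - 63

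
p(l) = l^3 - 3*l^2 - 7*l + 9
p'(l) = 3*l^2 - 6*l - 7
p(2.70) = -12.09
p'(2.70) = -1.33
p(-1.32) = 10.71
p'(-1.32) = 6.15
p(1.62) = -5.96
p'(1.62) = -8.85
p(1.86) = -7.96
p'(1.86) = -7.78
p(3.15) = -11.56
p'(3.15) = 3.87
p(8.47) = 342.13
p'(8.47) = 157.40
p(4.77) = 15.88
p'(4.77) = 32.64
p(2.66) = -12.03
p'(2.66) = -1.73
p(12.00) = 1221.00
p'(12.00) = 353.00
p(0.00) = 9.00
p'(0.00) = -7.00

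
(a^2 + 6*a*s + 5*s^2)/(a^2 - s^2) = (-a - 5*s)/(-a + s)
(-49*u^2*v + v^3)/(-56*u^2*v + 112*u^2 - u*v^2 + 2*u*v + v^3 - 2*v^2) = v*(7*u - v)/(8*u*v - 16*u - v^2 + 2*v)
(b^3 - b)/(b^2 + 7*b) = (b^2 - 1)/(b + 7)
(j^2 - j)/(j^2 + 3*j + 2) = j*(j - 1)/(j^2 + 3*j + 2)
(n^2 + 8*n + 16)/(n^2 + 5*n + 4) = (n + 4)/(n + 1)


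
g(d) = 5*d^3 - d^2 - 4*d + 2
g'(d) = 15*d^2 - 2*d - 4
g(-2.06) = -37.71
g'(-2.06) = 63.77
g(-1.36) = -6.99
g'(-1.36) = 26.46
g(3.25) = 150.08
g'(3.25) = 147.94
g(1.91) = 25.55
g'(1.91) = 46.90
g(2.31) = 49.06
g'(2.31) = 71.42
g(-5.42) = -801.80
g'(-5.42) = 447.49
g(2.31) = 49.06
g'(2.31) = 71.42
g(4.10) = 313.40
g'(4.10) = 239.95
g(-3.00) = -130.00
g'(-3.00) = 137.00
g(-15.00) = -17038.00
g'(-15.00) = 3401.00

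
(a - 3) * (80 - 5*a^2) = -5*a^3 + 15*a^2 + 80*a - 240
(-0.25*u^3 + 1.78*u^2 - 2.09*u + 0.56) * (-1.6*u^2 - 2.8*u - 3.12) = 0.4*u^5 - 2.148*u^4 - 0.86*u^3 - 0.597600000000001*u^2 + 4.9528*u - 1.7472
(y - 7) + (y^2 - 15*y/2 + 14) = y^2 - 13*y/2 + 7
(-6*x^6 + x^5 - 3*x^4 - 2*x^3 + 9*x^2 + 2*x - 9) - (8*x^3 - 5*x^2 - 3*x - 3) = -6*x^6 + x^5 - 3*x^4 - 10*x^3 + 14*x^2 + 5*x - 6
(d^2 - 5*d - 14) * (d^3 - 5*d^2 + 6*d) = d^5 - 10*d^4 + 17*d^3 + 40*d^2 - 84*d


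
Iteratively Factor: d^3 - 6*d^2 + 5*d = (d - 1)*(d^2 - 5*d) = d*(d - 1)*(d - 5)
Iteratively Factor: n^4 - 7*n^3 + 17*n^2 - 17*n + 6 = (n - 2)*(n^3 - 5*n^2 + 7*n - 3) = (n - 2)*(n - 1)*(n^2 - 4*n + 3) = (n - 3)*(n - 2)*(n - 1)*(n - 1)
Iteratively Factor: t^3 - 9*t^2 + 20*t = (t)*(t^2 - 9*t + 20) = t*(t - 4)*(t - 5)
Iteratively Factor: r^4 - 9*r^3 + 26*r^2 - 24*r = (r - 3)*(r^3 - 6*r^2 + 8*r) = r*(r - 3)*(r^2 - 6*r + 8) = r*(r - 4)*(r - 3)*(r - 2)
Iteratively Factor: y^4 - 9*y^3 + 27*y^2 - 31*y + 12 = (y - 3)*(y^3 - 6*y^2 + 9*y - 4) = (y - 3)*(y - 1)*(y^2 - 5*y + 4) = (y - 4)*(y - 3)*(y - 1)*(y - 1)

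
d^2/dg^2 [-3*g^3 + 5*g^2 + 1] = 10 - 18*g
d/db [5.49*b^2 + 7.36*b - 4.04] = 10.98*b + 7.36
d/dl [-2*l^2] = -4*l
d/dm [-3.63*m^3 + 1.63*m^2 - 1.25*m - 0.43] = -10.89*m^2 + 3.26*m - 1.25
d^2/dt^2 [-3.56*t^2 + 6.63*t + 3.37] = -7.12000000000000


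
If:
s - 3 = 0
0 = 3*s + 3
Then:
No Solution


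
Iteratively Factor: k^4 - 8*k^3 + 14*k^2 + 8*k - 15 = (k - 5)*(k^3 - 3*k^2 - k + 3) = (k - 5)*(k - 3)*(k^2 - 1) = (k - 5)*(k - 3)*(k + 1)*(k - 1)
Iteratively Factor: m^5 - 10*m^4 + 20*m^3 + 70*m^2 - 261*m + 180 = (m + 3)*(m^4 - 13*m^3 + 59*m^2 - 107*m + 60) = (m - 4)*(m + 3)*(m^3 - 9*m^2 + 23*m - 15) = (m - 4)*(m - 3)*(m + 3)*(m^2 - 6*m + 5) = (m - 5)*(m - 4)*(m - 3)*(m + 3)*(m - 1)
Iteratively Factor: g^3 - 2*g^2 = (g)*(g^2 - 2*g) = g*(g - 2)*(g)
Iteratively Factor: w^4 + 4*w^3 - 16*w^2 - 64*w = (w)*(w^3 + 4*w^2 - 16*w - 64) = w*(w + 4)*(w^2 - 16) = w*(w + 4)^2*(w - 4)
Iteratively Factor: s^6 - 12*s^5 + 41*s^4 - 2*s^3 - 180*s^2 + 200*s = (s - 5)*(s^5 - 7*s^4 + 6*s^3 + 28*s^2 - 40*s) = s*(s - 5)*(s^4 - 7*s^3 + 6*s^2 + 28*s - 40) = s*(s - 5)*(s - 2)*(s^3 - 5*s^2 - 4*s + 20) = s*(s - 5)^2*(s - 2)*(s^2 - 4) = s*(s - 5)^2*(s - 2)*(s + 2)*(s - 2)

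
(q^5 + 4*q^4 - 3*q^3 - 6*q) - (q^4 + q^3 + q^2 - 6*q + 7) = q^5 + 3*q^4 - 4*q^3 - q^2 - 7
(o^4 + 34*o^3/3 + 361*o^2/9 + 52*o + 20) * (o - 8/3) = o^5 + 26*o^4/3 + 89*o^3/9 - 1484*o^2/27 - 356*o/3 - 160/3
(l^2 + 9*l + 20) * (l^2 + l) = l^4 + 10*l^3 + 29*l^2 + 20*l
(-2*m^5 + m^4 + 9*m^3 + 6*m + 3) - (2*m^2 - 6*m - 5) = -2*m^5 + m^4 + 9*m^3 - 2*m^2 + 12*m + 8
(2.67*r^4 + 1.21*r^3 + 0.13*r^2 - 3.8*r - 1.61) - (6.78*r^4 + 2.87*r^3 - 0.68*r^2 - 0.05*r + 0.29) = -4.11*r^4 - 1.66*r^3 + 0.81*r^2 - 3.75*r - 1.9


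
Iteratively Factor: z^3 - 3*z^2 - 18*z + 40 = (z - 5)*(z^2 + 2*z - 8) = (z - 5)*(z + 4)*(z - 2)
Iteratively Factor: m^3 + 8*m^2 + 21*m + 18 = (m + 3)*(m^2 + 5*m + 6) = (m + 3)^2*(m + 2)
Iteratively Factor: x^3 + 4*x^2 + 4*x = (x)*(x^2 + 4*x + 4) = x*(x + 2)*(x + 2)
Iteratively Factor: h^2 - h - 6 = (h - 3)*(h + 2)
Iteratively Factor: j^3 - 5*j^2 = (j - 5)*(j^2) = j*(j - 5)*(j)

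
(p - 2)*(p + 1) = p^2 - p - 2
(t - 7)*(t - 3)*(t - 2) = t^3 - 12*t^2 + 41*t - 42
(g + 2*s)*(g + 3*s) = g^2 + 5*g*s + 6*s^2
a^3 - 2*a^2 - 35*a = a*(a - 7)*(a + 5)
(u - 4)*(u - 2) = u^2 - 6*u + 8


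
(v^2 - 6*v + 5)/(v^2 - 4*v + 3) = (v - 5)/(v - 3)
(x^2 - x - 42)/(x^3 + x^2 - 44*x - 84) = 1/(x + 2)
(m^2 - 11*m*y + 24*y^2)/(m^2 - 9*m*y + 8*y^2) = (-m + 3*y)/(-m + y)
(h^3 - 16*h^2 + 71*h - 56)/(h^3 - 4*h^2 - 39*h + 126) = (h^2 - 9*h + 8)/(h^2 + 3*h - 18)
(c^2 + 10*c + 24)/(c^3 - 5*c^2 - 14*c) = (c^2 + 10*c + 24)/(c*(c^2 - 5*c - 14))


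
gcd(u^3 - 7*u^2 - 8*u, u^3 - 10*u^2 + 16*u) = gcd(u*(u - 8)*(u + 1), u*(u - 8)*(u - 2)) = u^2 - 8*u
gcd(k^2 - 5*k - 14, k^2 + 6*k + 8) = k + 2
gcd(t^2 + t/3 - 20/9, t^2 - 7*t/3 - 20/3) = t + 5/3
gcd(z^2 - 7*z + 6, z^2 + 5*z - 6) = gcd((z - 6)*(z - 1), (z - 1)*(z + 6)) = z - 1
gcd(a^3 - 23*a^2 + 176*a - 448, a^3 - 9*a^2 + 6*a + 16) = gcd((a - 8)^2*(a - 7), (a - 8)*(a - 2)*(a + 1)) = a - 8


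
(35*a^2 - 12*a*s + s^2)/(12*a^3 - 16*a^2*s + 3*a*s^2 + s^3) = (35*a^2 - 12*a*s + s^2)/(12*a^3 - 16*a^2*s + 3*a*s^2 + s^3)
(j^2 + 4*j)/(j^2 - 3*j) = (j + 4)/(j - 3)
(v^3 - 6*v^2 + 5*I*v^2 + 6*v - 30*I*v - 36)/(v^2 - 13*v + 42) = (v^2 + 5*I*v + 6)/(v - 7)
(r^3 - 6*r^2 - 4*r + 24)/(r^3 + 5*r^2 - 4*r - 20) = (r - 6)/(r + 5)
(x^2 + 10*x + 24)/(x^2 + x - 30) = (x + 4)/(x - 5)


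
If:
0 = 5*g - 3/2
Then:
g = 3/10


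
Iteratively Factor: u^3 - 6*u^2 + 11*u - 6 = (u - 1)*(u^2 - 5*u + 6) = (u - 3)*(u - 1)*(u - 2)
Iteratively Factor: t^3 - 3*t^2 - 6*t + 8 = (t - 1)*(t^2 - 2*t - 8) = (t - 4)*(t - 1)*(t + 2)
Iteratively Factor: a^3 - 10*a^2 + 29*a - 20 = (a - 1)*(a^2 - 9*a + 20) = (a - 4)*(a - 1)*(a - 5)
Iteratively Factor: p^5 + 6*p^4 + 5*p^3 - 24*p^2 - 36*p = (p)*(p^4 + 6*p^3 + 5*p^2 - 24*p - 36) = p*(p + 2)*(p^3 + 4*p^2 - 3*p - 18) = p*(p + 2)*(p + 3)*(p^2 + p - 6) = p*(p + 2)*(p + 3)^2*(p - 2)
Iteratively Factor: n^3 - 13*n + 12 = (n - 1)*(n^2 + n - 12) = (n - 3)*(n - 1)*(n + 4)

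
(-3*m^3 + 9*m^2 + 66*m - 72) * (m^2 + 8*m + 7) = -3*m^5 - 15*m^4 + 117*m^3 + 519*m^2 - 114*m - 504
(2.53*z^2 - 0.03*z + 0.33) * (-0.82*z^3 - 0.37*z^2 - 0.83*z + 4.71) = -2.0746*z^5 - 0.9115*z^4 - 2.3594*z^3 + 11.8191*z^2 - 0.4152*z + 1.5543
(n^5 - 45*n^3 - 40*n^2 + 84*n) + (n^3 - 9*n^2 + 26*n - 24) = n^5 - 44*n^3 - 49*n^2 + 110*n - 24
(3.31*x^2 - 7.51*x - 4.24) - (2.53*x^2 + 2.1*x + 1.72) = 0.78*x^2 - 9.61*x - 5.96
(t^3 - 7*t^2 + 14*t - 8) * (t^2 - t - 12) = t^5 - 8*t^4 + 9*t^3 + 62*t^2 - 160*t + 96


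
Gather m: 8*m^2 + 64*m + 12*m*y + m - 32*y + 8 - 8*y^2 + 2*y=8*m^2 + m*(12*y + 65) - 8*y^2 - 30*y + 8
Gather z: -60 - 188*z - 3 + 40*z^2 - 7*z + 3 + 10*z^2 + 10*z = 50*z^2 - 185*z - 60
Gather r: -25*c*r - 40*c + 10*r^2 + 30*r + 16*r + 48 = -40*c + 10*r^2 + r*(46 - 25*c) + 48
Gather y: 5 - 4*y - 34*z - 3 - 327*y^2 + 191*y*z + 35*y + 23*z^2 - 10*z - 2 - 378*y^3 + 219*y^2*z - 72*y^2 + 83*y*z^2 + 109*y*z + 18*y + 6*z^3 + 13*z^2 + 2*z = -378*y^3 + y^2*(219*z - 399) + y*(83*z^2 + 300*z + 49) + 6*z^3 + 36*z^2 - 42*z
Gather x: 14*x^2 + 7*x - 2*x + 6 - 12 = 14*x^2 + 5*x - 6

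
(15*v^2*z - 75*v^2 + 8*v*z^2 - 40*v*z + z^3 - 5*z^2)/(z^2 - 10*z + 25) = (15*v^2 + 8*v*z + z^2)/(z - 5)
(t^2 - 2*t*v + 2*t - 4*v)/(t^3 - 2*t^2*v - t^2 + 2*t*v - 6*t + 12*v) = 1/(t - 3)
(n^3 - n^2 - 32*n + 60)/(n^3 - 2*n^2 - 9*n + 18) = (n^2 + n - 30)/(n^2 - 9)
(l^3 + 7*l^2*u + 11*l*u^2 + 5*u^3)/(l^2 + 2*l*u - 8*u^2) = (l^3 + 7*l^2*u + 11*l*u^2 + 5*u^3)/(l^2 + 2*l*u - 8*u^2)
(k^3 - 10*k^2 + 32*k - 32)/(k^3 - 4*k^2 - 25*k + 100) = (k^2 - 6*k + 8)/(k^2 - 25)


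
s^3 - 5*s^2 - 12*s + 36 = (s - 6)*(s - 2)*(s + 3)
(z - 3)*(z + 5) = z^2 + 2*z - 15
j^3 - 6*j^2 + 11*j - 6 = (j - 3)*(j - 2)*(j - 1)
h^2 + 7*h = h*(h + 7)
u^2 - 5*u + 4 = (u - 4)*(u - 1)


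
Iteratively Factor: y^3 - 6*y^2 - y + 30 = (y - 3)*(y^2 - 3*y - 10) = (y - 3)*(y + 2)*(y - 5)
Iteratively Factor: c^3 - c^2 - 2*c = (c + 1)*(c^2 - 2*c) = (c - 2)*(c + 1)*(c)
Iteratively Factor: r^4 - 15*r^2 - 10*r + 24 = (r + 3)*(r^3 - 3*r^2 - 6*r + 8) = (r - 4)*(r + 3)*(r^2 + r - 2) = (r - 4)*(r + 2)*(r + 3)*(r - 1)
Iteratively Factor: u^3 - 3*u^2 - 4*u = (u - 4)*(u^2 + u) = (u - 4)*(u + 1)*(u)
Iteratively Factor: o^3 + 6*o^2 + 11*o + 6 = (o + 3)*(o^2 + 3*o + 2) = (o + 2)*(o + 3)*(o + 1)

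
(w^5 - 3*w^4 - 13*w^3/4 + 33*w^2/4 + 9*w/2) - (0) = w^5 - 3*w^4 - 13*w^3/4 + 33*w^2/4 + 9*w/2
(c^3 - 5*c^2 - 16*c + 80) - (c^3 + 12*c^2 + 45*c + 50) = -17*c^2 - 61*c + 30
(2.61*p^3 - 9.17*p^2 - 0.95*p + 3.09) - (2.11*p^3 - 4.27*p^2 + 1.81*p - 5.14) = 0.5*p^3 - 4.9*p^2 - 2.76*p + 8.23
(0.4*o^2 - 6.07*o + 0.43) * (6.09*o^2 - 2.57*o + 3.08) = 2.436*o^4 - 37.9943*o^3 + 19.4506*o^2 - 19.8007*o + 1.3244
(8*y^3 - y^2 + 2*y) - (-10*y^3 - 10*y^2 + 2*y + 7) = 18*y^3 + 9*y^2 - 7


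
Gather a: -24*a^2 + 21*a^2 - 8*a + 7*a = -3*a^2 - a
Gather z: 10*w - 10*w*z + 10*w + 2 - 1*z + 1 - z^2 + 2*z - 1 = 20*w - z^2 + z*(1 - 10*w) + 2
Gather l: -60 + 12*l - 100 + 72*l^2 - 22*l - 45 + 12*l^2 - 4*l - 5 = 84*l^2 - 14*l - 210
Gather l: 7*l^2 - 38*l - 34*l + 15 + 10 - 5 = 7*l^2 - 72*l + 20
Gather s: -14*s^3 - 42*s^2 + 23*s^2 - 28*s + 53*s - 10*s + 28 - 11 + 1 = -14*s^3 - 19*s^2 + 15*s + 18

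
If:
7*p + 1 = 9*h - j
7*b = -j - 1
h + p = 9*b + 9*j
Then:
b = -16*p/479 - 81/479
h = 385*p/479 + 63/479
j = 112*p/479 + 88/479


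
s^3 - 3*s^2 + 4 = (s - 2)^2*(s + 1)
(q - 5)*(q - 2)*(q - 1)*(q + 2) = q^4 - 6*q^3 + q^2 + 24*q - 20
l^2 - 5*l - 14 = (l - 7)*(l + 2)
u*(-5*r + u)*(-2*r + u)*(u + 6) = 10*r^2*u^2 + 60*r^2*u - 7*r*u^3 - 42*r*u^2 + u^4 + 6*u^3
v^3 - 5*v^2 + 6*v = v*(v - 3)*(v - 2)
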